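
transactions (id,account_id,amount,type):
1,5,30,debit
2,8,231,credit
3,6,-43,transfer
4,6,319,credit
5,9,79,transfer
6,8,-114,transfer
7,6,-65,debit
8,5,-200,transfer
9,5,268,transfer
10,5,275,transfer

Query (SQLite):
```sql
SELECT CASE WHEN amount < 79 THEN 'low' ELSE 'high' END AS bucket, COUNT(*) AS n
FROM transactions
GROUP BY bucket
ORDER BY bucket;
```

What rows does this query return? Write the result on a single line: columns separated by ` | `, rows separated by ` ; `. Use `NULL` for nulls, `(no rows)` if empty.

Bucket rows by amount < 79 → 'low' else 'high'; count each bucket.

high | 5 ; low | 5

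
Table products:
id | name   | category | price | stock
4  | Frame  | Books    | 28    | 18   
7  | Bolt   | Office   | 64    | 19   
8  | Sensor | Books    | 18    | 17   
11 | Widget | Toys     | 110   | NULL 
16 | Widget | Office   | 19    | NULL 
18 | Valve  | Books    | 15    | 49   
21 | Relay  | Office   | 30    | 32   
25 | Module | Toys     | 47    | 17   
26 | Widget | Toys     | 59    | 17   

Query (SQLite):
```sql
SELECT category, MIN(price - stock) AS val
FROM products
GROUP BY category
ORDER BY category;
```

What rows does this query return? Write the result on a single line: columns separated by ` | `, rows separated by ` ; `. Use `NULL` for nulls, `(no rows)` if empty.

Books | -34 ; Office | -2 ; Toys | 30

For each row compute price - stock.
Group by category; take MIN of the expression per group.
  Books: ids {4, 8, 18} → MIN(price - stock)=-34
  Office: ids {7, 16, 21} → MIN(price - stock)=-2
  Toys: ids {11, 25, 26} → MIN(price - stock)=30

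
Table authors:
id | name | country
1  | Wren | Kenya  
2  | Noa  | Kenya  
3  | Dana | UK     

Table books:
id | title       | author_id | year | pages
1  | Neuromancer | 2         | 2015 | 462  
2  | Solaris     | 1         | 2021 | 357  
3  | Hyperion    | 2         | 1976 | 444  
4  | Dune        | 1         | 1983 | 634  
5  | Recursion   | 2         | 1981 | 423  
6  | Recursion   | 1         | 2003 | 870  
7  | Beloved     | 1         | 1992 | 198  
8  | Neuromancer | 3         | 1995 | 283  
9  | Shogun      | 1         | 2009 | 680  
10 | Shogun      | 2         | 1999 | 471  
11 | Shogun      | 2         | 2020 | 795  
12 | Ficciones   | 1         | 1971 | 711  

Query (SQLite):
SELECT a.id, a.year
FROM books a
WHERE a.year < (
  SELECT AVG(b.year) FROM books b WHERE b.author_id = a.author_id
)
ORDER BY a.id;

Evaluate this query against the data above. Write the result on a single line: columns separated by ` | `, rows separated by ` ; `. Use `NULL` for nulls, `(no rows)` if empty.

3 | 1976 ; 4 | 1983 ; 5 | 1981 ; 7 | 1992 ; 12 | 1971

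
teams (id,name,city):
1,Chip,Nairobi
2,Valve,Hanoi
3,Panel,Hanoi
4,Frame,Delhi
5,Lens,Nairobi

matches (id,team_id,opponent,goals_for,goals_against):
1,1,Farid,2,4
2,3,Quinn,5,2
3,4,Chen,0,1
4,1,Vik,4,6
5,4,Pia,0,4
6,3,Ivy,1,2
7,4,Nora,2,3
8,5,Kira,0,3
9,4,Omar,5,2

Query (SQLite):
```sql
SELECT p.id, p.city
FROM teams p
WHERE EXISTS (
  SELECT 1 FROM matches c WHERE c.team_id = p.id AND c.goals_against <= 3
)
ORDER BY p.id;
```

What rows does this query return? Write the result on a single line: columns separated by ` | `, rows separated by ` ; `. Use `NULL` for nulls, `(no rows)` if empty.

For each teams row, check whether any matches with matching team_id has goals_against <= 3.
Keep rows where that is true.

3 | Hanoi ; 4 | Delhi ; 5 | Nairobi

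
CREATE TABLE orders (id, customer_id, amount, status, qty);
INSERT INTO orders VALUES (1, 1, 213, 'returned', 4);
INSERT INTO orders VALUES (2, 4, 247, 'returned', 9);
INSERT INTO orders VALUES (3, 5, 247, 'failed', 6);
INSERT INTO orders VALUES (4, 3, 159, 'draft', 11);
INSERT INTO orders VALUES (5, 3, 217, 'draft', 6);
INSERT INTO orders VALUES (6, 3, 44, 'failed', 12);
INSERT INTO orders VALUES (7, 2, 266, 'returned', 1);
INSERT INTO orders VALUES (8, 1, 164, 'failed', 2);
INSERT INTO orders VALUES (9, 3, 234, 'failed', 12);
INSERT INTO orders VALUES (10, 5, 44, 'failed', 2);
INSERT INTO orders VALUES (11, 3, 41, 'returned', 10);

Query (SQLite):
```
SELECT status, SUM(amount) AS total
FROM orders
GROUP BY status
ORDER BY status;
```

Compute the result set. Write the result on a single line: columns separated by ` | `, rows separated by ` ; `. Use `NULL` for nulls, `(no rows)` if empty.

draft | 376 ; failed | 733 ; returned | 767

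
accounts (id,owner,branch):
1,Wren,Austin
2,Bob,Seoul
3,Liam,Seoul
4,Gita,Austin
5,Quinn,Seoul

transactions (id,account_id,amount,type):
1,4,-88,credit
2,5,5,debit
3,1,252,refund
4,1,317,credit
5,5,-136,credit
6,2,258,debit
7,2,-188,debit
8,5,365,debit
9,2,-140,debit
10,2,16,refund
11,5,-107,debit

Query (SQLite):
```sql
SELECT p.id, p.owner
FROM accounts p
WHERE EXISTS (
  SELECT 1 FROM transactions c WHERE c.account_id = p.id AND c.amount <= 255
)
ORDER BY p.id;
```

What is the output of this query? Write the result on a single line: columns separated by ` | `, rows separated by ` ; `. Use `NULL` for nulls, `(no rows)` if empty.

1 | Wren ; 2 | Bob ; 4 | Gita ; 5 | Quinn

For each accounts row, check whether any transactions with matching account_id has amount <= 255.
Keep rows where that is true.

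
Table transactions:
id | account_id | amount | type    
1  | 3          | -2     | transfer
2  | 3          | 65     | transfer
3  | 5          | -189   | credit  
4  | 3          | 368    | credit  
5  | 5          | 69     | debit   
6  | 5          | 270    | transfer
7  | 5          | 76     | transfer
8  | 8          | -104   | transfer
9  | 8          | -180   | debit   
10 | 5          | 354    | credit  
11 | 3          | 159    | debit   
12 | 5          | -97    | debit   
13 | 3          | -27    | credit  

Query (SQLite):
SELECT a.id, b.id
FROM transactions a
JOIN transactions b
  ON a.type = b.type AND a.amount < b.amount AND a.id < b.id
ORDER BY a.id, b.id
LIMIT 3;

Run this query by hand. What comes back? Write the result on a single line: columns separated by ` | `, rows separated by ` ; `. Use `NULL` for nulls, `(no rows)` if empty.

1 | 2 ; 1 | 6 ; 1 | 7

Pairs (a,b) with same type, a.amount < b.amount, a.id < b.id.
type groups: credit:{3,4,10,13} debit:{5,9,11,12} transfer:{1,2,6,7,8}
Ordered by (a.id, b.id); first 3.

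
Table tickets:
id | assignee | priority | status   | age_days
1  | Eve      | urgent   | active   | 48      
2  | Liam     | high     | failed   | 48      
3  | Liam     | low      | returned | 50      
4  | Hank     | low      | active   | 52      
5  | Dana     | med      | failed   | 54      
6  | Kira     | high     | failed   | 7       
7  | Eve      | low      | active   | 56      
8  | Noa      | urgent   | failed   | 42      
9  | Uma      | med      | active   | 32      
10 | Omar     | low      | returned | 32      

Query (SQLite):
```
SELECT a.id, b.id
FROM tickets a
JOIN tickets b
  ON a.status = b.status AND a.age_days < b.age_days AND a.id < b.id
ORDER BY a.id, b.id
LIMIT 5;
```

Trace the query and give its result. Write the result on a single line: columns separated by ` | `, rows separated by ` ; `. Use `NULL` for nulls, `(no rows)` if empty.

Pairs (a,b) with same status, a.age_days < b.age_days, a.id < b.id.
status groups: active:{1,4,7,9} failed:{2,5,6,8} returned:{3,10}
Ordered by (a.id, b.id); first 5.

1 | 4 ; 1 | 7 ; 2 | 5 ; 4 | 7 ; 6 | 8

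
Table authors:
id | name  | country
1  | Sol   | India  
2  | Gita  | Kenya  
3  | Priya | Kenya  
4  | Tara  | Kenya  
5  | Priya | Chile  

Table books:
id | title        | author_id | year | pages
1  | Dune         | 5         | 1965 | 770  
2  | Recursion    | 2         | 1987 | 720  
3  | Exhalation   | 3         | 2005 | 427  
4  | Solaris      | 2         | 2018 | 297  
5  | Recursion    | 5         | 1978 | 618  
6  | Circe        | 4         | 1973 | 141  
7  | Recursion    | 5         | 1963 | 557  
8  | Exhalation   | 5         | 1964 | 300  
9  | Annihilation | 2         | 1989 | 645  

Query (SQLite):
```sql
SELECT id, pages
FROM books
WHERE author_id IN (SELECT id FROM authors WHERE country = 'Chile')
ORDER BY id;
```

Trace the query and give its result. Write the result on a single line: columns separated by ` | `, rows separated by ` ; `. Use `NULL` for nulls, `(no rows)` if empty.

Inner query: authors.id where country = 'Chile'.
Outer: keep books rows whose author_id is in that set.
Inner query → {5}

1 | 770 ; 5 | 618 ; 7 | 557 ; 8 | 300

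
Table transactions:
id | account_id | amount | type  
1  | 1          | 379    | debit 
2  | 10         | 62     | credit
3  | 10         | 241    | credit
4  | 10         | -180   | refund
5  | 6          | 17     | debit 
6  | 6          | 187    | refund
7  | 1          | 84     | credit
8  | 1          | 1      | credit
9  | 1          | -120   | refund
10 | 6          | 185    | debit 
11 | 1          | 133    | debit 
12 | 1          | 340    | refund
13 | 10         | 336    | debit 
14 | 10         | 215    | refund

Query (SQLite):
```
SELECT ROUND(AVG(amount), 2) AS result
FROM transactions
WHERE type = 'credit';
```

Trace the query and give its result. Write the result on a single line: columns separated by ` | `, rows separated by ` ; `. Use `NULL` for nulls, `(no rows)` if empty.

97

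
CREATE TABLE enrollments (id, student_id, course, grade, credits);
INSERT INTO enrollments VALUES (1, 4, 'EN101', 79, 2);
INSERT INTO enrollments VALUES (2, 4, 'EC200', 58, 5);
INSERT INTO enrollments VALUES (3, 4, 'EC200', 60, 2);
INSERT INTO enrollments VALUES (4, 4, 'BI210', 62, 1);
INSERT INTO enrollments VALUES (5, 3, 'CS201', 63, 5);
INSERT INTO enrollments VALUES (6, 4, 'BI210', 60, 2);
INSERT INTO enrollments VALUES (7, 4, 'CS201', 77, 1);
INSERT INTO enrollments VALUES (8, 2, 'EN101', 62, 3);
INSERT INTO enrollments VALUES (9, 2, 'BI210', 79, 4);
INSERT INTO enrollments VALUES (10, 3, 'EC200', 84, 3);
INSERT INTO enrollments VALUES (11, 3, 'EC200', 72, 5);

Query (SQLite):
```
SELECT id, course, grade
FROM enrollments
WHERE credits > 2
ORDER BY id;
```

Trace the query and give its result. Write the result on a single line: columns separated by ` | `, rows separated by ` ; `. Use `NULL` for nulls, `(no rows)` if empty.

2 | EC200 | 58 ; 5 | CS201 | 63 ; 8 | EN101 | 62 ; 9 | BI210 | 79 ; 10 | EC200 | 84 ; 11 | EC200 | 72

credits > 2: ids {2, 5, 8, 9, 10, 11}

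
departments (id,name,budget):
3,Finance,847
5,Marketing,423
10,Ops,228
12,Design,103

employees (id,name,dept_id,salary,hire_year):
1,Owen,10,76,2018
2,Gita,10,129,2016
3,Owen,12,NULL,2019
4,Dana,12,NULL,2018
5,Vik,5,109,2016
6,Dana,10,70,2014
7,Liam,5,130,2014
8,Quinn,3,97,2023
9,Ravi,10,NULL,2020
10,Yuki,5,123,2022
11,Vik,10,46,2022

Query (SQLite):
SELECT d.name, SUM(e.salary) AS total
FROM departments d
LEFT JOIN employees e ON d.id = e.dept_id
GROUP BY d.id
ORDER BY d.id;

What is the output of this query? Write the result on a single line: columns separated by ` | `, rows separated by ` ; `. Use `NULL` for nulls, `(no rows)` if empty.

Finance | 97 ; Marketing | 362 ; Ops | 321 ; Design | NULL

LEFT JOIN keeps every departments row; unmatched ones get NULL for employees columns.
Group by departments.id and compute SUM(e.salary). SUM over an all-NULL group is NULL.
  3: ids {8} → SUM(e.salary)=97
  5: ids {5, 7, 10} → SUM(e.salary)=362
  10: ids {1, 2, 6, 9, 11} → SUM(e.salary)=321
  12: ids {3, 4} → SUM(e.salary)=NULL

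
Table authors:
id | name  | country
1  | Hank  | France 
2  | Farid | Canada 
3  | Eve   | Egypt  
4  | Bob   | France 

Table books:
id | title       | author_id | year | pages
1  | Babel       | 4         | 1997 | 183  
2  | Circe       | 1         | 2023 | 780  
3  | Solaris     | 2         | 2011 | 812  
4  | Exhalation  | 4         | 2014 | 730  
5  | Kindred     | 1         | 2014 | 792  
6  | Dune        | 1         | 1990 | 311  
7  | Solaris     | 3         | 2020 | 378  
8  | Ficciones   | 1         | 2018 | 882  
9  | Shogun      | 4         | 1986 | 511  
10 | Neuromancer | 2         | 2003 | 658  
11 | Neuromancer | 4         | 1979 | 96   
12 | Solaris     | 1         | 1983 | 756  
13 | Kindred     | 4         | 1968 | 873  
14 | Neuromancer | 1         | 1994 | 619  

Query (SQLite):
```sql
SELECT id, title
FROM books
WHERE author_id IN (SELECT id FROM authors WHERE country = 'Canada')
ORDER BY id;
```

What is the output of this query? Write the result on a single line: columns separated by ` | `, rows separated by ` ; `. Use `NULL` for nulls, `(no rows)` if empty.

Inner query: authors.id where country = 'Canada'.
Outer: keep books rows whose author_id is in that set.
Inner query → {2}

3 | Solaris ; 10 | Neuromancer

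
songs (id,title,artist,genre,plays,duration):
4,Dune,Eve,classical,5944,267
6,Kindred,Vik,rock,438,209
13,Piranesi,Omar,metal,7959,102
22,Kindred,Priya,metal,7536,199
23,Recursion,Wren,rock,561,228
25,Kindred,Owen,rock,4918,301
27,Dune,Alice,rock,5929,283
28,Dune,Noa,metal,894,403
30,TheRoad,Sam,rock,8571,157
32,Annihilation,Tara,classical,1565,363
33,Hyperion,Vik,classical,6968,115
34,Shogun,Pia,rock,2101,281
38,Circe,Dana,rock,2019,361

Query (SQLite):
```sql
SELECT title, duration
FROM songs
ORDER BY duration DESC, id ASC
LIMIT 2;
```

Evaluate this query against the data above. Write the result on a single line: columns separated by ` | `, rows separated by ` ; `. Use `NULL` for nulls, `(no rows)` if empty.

Sort by duration desc, tiebreak id asc: (403, id=28), (363, id=32), (361, id=38), (301, id=25), (283, id=27) …. Take first 2.

Dune | 403 ; Annihilation | 363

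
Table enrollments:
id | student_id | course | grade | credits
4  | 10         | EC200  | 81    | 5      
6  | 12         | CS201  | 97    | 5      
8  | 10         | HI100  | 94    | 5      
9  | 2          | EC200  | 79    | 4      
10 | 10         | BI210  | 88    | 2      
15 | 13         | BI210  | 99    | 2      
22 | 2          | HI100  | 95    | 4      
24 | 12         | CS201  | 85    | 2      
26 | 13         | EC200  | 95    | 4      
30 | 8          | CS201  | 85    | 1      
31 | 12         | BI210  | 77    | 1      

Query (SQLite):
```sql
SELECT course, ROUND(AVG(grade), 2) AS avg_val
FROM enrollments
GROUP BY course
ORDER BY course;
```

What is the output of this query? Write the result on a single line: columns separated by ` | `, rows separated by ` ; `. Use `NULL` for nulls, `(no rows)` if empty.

BI210 | 88 ; CS201 | 89 ; EC200 | 85 ; HI100 | 94.5

Partition enrollments by course; compute ROUND(AVG(grade), 2) within each group.
  BI210: ids {10, 15, 31} → ROUND(AVG(grade), 2)=88
  CS201: ids {6, 24, 30} → ROUND(AVG(grade), 2)=89
  EC200: ids {4, 9, 26} → ROUND(AVG(grade), 2)=85
  HI100: ids {8, 22} → ROUND(AVG(grade), 2)=94.5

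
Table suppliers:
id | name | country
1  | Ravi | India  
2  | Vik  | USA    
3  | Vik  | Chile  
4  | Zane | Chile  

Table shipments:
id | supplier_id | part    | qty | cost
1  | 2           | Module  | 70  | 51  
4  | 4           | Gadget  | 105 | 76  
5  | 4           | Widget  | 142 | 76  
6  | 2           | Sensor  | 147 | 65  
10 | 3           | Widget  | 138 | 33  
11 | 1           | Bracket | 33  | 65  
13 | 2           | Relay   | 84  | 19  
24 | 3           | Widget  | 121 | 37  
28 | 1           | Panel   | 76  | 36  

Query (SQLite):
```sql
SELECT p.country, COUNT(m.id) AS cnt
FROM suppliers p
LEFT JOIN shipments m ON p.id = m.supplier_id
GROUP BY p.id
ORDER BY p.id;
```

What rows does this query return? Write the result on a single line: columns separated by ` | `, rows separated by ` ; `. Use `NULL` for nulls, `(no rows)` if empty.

India | 2 ; USA | 3 ; Chile | 2 ; Chile | 2

LEFT JOIN keeps every suppliers row; unmatched ones get NULL for shipments columns.
Group by suppliers.id and compute COUNT(m.id). COUNT(col) of an all-NULL group is 0.
  1: ids {11, 28} → COUNT(m.id)=2
  2: ids {1, 6, 13} → COUNT(m.id)=3
  3: ids {10, 24} → COUNT(m.id)=2
  4: ids {4, 5} → COUNT(m.id)=2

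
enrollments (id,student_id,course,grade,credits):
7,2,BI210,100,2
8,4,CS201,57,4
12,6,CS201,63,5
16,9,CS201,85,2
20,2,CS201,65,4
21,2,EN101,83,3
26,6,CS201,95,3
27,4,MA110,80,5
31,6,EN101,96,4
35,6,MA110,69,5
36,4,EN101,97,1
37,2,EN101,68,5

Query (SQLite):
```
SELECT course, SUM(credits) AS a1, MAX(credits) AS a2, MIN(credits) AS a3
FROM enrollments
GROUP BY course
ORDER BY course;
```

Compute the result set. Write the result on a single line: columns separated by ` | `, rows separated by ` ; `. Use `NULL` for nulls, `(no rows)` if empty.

Group enrollments by course.
Per group compute: SUM(credits), MAX(credits), MIN(credits).
  BI210: ids {7} → SUM(credits)=2, MAX(credits)=2, MIN(credits)=2
  CS201: ids {8, 12, 16, 20, 26} → SUM(credits)=18, MAX(credits)=5, MIN(credits)=2
  EN101: ids {21, 31, 36, 37} → SUM(credits)=13, MAX(credits)=5, MIN(credits)=1
  MA110: ids {27, 35} → SUM(credits)=10, MAX(credits)=5, MIN(credits)=5

BI210 | 2 | 2 | 2 ; CS201 | 18 | 5 | 2 ; EN101 | 13 | 5 | 1 ; MA110 | 10 | 5 | 5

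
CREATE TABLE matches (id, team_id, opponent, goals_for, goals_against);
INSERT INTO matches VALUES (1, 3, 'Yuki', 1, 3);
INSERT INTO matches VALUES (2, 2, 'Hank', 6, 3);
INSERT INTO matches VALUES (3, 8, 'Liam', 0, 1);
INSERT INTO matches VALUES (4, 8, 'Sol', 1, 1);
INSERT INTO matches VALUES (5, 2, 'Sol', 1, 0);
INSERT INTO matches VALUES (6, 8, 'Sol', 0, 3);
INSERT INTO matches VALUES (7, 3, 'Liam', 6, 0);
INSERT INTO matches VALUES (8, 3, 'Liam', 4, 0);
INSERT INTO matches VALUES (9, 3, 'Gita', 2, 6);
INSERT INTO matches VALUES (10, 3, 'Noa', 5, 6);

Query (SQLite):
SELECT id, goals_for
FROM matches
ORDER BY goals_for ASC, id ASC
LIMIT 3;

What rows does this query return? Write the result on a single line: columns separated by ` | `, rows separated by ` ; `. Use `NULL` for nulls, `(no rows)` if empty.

3 | 0 ; 6 | 0 ; 1 | 1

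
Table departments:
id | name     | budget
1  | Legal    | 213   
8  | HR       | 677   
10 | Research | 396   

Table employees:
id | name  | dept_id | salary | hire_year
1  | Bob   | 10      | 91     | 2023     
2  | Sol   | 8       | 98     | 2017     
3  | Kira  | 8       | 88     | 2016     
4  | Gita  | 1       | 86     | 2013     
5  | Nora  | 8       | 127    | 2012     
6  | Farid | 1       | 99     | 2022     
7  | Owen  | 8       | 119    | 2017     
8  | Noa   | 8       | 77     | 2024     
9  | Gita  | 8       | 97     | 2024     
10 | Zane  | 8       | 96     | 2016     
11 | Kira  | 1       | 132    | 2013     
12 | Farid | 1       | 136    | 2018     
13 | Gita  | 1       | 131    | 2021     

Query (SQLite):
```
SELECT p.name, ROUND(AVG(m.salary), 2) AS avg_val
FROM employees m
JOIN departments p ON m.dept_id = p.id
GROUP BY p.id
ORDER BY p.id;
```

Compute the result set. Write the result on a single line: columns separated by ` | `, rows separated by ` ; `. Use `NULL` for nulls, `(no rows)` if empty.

Legal | 116.8 ; HR | 100.29 ; Research | 91

Join each employees row to its departments via dept_id.
Group joined rows by departments.id; compute ROUND(AVG(m.salary), 2) per group.
  1: ids {4, 6, 11, 12, 13} → ROUND(AVG(m.salary), 2)=116.8
  8: ids {2, 3, 5, 7, 8, 9, 10} → ROUND(AVG(m.salary), 2)=100.29
  10: ids {1} → ROUND(AVG(m.salary), 2)=91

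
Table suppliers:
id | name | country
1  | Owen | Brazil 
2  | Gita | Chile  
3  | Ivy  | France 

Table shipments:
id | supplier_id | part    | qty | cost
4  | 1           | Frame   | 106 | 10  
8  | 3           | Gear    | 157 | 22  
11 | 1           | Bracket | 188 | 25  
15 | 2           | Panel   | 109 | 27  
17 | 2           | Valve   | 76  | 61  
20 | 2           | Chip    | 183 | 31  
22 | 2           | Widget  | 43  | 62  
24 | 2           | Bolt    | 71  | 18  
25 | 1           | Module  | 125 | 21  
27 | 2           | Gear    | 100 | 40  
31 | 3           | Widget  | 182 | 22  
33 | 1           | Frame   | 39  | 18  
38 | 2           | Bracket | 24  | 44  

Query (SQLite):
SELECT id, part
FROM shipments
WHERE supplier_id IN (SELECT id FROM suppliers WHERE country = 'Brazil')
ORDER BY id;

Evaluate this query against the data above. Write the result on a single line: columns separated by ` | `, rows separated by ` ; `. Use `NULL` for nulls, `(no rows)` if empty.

4 | Frame ; 11 | Bracket ; 25 | Module ; 33 | Frame

Inner query: suppliers.id where country = 'Brazil'.
Outer: keep shipments rows whose supplier_id is in that set.
Inner query → {1}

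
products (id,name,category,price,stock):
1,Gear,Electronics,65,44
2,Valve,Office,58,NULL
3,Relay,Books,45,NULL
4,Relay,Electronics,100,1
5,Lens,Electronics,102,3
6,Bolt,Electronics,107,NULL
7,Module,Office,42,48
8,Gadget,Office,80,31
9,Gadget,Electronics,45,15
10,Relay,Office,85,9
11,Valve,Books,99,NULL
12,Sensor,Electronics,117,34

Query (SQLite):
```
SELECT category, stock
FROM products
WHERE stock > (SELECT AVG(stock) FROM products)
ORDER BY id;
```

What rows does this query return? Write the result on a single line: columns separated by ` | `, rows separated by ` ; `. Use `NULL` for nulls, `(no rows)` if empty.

Scalar subquery: AVG(stock) over all products rows = 23.125.
Keep rows where stock > that value.

Electronics | 44 ; Office | 48 ; Office | 31 ; Electronics | 34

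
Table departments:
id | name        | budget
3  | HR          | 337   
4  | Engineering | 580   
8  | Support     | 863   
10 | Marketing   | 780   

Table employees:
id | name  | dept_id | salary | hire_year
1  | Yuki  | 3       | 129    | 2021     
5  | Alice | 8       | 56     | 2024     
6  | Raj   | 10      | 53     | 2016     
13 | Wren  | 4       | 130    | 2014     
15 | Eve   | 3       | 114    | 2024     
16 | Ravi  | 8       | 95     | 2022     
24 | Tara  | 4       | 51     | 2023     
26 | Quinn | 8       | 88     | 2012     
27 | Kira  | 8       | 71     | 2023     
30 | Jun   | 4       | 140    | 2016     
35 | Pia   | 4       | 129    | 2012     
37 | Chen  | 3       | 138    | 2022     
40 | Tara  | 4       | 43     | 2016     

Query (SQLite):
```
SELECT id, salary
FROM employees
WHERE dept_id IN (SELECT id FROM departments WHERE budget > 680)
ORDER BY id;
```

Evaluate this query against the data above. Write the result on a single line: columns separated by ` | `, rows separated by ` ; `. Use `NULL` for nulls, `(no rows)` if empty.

Inner query: departments.id where budget > 680.
Outer: keep employees rows whose dept_id is in that set.
Inner query → {8, 10}

5 | 56 ; 6 | 53 ; 16 | 95 ; 26 | 88 ; 27 | 71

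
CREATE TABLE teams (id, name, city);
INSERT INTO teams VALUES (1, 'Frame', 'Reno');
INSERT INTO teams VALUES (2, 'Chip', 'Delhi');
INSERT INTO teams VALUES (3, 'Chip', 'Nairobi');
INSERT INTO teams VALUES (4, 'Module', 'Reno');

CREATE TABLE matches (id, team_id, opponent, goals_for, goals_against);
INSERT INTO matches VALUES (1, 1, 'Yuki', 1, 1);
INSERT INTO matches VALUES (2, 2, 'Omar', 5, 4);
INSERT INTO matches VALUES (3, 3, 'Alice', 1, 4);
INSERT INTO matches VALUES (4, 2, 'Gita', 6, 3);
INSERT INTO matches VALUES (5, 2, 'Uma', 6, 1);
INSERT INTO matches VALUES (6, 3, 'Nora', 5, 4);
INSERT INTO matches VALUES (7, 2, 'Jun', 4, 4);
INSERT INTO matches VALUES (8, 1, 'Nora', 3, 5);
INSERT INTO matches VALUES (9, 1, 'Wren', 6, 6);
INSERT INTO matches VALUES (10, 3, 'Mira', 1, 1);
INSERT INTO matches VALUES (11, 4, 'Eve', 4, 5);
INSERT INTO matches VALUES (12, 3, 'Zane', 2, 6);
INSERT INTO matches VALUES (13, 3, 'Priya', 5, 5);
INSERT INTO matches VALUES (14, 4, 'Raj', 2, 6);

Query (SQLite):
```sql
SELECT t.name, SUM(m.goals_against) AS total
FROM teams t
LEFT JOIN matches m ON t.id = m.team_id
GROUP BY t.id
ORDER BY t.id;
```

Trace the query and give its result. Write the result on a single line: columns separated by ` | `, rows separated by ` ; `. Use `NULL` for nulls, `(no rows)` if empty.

LEFT JOIN keeps every teams row; unmatched ones get NULL for matches columns.
Group by teams.id and compute SUM(m.goals_against). SUM over an all-NULL group is NULL.
  1: ids {1, 8, 9} → SUM(m.goals_against)=12
  2: ids {2, 4, 5, 7} → SUM(m.goals_against)=12
  3: ids {3, 6, 10, 12, 13} → SUM(m.goals_against)=20
  4: ids {11, 14} → SUM(m.goals_against)=11

Frame | 12 ; Chip | 12 ; Chip | 20 ; Module | 11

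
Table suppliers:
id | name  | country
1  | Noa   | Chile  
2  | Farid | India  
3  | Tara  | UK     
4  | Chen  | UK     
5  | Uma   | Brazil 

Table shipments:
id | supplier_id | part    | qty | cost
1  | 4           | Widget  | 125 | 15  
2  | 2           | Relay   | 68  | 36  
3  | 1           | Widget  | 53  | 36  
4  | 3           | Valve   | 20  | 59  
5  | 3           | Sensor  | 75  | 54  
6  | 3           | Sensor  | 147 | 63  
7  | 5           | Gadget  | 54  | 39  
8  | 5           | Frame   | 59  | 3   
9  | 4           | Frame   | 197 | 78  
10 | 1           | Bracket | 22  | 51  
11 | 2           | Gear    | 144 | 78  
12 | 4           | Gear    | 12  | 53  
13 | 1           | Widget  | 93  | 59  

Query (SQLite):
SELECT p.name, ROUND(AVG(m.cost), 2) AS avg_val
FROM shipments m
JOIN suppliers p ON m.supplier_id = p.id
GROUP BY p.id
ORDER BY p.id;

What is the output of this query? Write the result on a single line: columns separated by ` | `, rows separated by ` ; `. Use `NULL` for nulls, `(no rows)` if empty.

Join each shipments row to its suppliers via supplier_id.
Group joined rows by suppliers.id; compute ROUND(AVG(m.cost), 2) per group.
  1: ids {3, 10, 13} → ROUND(AVG(m.cost), 2)=48.67
  2: ids {2, 11} → ROUND(AVG(m.cost), 2)=57
  3: ids {4, 5, 6} → ROUND(AVG(m.cost), 2)=58.67
  4: ids {1, 9, 12} → ROUND(AVG(m.cost), 2)=48.67
  5: ids {7, 8} → ROUND(AVG(m.cost), 2)=21

Noa | 48.67 ; Farid | 57 ; Tara | 58.67 ; Chen | 48.67 ; Uma | 21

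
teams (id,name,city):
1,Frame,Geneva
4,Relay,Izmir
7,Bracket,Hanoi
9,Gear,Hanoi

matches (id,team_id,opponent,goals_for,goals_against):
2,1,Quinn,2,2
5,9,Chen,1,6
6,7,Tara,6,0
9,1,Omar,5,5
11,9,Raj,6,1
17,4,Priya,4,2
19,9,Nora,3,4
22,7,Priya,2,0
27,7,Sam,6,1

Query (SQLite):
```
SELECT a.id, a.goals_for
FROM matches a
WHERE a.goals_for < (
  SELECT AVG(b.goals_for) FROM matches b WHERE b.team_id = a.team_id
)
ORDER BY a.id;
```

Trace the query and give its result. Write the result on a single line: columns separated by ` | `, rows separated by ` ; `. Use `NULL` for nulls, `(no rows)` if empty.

For each matches row a, compute AVG(goals_for) over rows sharing a.team_id.
Keep row a if a.goals_for < that per-group AVG.
  team_id=1: AVG(goals_for) = 3.5
  team_id=4: AVG(goals_for) = 4.0
  team_id=7: AVG(goals_for) = 4.666667
  team_id=9: AVG(goals_for) = 3.333333

2 | 2 ; 5 | 1 ; 19 | 3 ; 22 | 2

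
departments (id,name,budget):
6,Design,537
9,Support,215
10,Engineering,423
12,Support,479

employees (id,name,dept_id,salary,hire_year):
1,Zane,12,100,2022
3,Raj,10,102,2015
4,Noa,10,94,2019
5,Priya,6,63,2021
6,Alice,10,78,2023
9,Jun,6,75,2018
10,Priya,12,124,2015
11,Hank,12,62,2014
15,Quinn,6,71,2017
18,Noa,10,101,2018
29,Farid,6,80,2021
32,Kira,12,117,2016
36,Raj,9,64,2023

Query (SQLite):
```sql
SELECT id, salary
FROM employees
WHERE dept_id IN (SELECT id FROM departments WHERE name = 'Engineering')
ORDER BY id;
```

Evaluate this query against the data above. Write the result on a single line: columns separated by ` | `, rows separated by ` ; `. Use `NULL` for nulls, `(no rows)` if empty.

3 | 102 ; 4 | 94 ; 6 | 78 ; 18 | 101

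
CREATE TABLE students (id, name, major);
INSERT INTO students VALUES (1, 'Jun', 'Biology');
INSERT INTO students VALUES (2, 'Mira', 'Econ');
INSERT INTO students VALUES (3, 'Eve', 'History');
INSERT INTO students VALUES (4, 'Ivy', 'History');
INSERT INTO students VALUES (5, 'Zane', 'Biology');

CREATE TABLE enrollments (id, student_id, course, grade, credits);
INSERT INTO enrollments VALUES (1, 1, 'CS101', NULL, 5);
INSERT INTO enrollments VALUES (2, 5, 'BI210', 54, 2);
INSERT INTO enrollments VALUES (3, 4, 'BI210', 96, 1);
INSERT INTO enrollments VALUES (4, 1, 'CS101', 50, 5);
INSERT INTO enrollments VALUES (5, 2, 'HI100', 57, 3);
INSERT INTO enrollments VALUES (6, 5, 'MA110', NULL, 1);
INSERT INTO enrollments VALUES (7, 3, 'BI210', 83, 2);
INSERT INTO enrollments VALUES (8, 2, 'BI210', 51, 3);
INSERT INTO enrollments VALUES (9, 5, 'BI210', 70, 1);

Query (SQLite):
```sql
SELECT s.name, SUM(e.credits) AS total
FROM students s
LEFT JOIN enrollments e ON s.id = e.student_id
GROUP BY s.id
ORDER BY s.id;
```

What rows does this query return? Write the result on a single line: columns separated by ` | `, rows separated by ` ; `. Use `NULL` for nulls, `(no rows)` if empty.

LEFT JOIN keeps every students row; unmatched ones get NULL for enrollments columns.
Group by students.id and compute SUM(e.credits). SUM over an all-NULL group is NULL.
  1: ids {1, 4} → SUM(e.credits)=10
  2: ids {5, 8} → SUM(e.credits)=6
  3: ids {7} → SUM(e.credits)=2
  4: ids {3} → SUM(e.credits)=1
  5: ids {2, 6, 9} → SUM(e.credits)=4

Jun | 10 ; Mira | 6 ; Eve | 2 ; Ivy | 1 ; Zane | 4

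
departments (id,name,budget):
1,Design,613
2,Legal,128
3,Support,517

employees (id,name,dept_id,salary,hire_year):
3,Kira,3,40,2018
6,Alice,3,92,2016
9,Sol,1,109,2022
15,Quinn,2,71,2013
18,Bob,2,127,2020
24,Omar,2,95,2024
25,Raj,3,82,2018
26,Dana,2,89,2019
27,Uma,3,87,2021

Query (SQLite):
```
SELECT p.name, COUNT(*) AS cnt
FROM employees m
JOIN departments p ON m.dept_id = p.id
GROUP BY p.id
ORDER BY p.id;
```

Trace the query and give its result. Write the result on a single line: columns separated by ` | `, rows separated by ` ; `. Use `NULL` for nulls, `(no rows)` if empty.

Join each employees row to its departments via dept_id.
Group joined rows by departments.id; compute COUNT(*) per group.
  1: ids {9} → COUNT(*)=1
  2: ids {15, 18, 24, 26} → COUNT(*)=4
  3: ids {3, 6, 25, 27} → COUNT(*)=4

Design | 1 ; Legal | 4 ; Support | 4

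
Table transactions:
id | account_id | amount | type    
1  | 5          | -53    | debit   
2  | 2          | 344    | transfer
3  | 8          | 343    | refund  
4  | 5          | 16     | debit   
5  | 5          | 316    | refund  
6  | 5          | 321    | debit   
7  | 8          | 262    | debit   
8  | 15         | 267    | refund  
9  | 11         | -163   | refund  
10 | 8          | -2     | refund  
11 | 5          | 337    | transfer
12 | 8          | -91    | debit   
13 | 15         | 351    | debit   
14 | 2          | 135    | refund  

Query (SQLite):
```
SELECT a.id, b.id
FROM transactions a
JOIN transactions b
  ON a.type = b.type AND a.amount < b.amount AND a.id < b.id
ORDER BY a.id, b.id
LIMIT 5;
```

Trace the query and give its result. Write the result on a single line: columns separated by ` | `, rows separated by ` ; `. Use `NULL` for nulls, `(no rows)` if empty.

Pairs (a,b) with same type, a.amount < b.amount, a.id < b.id.
type groups: debit:{1,4,6,7,12,13} refund:{3,5,8,9,10,14} transfer:{2,11}
Ordered by (a.id, b.id); first 5.

1 | 4 ; 1 | 6 ; 1 | 7 ; 1 | 13 ; 4 | 6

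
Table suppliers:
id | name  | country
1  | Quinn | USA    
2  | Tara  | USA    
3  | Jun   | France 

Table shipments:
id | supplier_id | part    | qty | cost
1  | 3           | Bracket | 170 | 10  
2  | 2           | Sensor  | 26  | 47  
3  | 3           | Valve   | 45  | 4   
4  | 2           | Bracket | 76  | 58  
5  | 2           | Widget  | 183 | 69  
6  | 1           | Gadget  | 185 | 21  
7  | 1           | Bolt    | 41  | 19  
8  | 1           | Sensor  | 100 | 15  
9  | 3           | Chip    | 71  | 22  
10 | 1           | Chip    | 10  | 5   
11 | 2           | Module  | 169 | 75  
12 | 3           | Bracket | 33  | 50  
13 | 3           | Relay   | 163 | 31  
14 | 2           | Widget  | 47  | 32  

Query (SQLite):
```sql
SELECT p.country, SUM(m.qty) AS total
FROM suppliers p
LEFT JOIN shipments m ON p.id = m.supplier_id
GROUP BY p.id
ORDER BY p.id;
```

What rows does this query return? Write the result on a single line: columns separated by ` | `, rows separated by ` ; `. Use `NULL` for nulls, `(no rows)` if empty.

USA | 336 ; USA | 501 ; France | 482

LEFT JOIN keeps every suppliers row; unmatched ones get NULL for shipments columns.
Group by suppliers.id and compute SUM(m.qty). SUM over an all-NULL group is NULL.
  1: ids {6, 7, 8, 10} → SUM(m.qty)=336
  2: ids {2, 4, 5, 11, 14} → SUM(m.qty)=501
  3: ids {1, 3, 9, 12, 13} → SUM(m.qty)=482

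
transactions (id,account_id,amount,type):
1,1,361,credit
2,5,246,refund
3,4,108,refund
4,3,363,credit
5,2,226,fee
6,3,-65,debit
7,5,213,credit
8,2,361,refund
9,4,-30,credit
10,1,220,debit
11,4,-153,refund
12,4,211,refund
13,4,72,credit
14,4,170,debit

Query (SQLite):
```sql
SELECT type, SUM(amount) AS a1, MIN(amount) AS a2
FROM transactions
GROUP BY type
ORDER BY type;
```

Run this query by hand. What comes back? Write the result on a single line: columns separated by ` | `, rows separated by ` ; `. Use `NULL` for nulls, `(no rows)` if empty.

Group transactions by type.
Per group compute: SUM(amount), MIN(amount).
  credit: ids {1, 4, 7, 9, 13} → SUM(amount)=979, MIN(amount)=-30
  debit: ids {6, 10, 14} → SUM(amount)=325, MIN(amount)=-65
  fee: ids {5} → SUM(amount)=226, MIN(amount)=226
  refund: ids {2, 3, 8, 11, 12} → SUM(amount)=773, MIN(amount)=-153

credit | 979 | -30 ; debit | 325 | -65 ; fee | 226 | 226 ; refund | 773 | -153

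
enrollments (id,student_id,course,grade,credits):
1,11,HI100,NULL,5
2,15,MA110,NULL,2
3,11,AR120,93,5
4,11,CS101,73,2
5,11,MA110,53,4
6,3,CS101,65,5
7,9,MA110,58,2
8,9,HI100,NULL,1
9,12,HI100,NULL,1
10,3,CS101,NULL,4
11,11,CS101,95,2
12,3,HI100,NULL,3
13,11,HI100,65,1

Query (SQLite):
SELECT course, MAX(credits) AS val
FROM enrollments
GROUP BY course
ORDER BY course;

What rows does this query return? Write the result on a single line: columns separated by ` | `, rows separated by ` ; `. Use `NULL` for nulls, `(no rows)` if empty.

AR120 | 5 ; CS101 | 5 ; HI100 | 5 ; MA110 | 4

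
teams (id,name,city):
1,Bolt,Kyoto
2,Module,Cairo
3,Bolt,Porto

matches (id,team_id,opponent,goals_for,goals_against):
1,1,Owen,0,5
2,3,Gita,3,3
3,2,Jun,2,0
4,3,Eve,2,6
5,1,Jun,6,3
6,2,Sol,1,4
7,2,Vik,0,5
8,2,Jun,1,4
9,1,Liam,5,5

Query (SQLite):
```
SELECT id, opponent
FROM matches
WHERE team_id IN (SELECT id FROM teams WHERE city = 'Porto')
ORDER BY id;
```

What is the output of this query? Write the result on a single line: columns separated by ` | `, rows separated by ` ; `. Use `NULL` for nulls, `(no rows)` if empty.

2 | Gita ; 4 | Eve

Inner query: teams.id where city = 'Porto'.
Outer: keep matches rows whose team_id is in that set.
Inner query → {3}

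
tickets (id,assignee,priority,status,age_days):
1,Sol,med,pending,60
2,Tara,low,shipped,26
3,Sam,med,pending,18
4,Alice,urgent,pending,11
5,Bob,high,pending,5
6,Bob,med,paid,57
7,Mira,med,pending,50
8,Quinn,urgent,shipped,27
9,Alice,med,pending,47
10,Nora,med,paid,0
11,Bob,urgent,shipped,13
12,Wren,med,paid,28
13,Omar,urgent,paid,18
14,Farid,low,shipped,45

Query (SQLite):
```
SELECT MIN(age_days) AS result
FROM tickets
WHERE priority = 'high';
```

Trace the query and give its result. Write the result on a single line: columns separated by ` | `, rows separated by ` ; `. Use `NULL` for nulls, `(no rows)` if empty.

5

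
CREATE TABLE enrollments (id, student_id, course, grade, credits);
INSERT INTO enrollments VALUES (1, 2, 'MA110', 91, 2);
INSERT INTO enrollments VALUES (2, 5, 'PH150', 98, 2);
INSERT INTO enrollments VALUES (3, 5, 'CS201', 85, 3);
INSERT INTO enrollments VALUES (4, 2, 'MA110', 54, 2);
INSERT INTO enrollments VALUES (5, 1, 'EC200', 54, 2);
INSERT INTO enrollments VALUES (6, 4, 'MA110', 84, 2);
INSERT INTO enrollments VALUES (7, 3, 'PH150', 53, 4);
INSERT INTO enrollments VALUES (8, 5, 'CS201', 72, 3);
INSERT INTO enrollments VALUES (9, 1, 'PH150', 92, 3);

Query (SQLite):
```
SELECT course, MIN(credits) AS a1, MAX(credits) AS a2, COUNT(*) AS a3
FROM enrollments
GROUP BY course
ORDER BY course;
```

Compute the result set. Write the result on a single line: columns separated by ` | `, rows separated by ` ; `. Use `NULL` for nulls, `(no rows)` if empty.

Group enrollments by course.
Per group compute: MIN(credits), MAX(credits), COUNT(*).
  CS201: ids {3, 8} → MIN(credits)=3, MAX(credits)=3, COUNT(*)=2
  EC200: ids {5} → MIN(credits)=2, MAX(credits)=2, COUNT(*)=1
  MA110: ids {1, 4, 6} → MIN(credits)=2, MAX(credits)=2, COUNT(*)=3
  PH150: ids {2, 7, 9} → MIN(credits)=2, MAX(credits)=4, COUNT(*)=3

CS201 | 3 | 3 | 2 ; EC200 | 2 | 2 | 1 ; MA110 | 2 | 2 | 3 ; PH150 | 2 | 4 | 3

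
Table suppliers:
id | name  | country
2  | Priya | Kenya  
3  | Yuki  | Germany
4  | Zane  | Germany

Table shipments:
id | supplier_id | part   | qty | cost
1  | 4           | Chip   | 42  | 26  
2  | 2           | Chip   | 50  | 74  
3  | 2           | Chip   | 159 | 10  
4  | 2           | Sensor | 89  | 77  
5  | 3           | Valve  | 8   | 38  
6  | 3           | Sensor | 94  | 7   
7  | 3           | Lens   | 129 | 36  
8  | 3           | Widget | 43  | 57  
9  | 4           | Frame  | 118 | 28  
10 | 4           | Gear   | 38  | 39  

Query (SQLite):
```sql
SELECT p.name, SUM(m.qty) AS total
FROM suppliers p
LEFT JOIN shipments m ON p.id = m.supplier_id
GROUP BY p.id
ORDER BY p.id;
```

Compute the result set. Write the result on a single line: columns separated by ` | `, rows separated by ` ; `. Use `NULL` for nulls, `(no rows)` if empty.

LEFT JOIN keeps every suppliers row; unmatched ones get NULL for shipments columns.
Group by suppliers.id and compute SUM(m.qty). SUM over an all-NULL group is NULL.
  2: ids {2, 3, 4} → SUM(m.qty)=298
  3: ids {5, 6, 7, 8} → SUM(m.qty)=274
  4: ids {1, 9, 10} → SUM(m.qty)=198

Priya | 298 ; Yuki | 274 ; Zane | 198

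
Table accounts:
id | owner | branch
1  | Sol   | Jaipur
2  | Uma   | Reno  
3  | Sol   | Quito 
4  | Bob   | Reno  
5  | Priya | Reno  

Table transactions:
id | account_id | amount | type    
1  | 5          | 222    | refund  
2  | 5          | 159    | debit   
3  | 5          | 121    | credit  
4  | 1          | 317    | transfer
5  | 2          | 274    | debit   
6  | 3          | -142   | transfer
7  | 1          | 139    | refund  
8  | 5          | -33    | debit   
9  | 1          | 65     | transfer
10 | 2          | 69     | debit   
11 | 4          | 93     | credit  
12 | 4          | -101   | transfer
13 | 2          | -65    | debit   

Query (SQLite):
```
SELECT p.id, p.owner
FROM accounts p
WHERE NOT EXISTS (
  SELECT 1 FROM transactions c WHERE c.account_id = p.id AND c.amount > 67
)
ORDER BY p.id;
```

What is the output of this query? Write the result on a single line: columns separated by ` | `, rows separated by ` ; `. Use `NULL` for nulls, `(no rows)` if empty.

For each accounts row, check whether any transactions with matching account_id has amount > 67.
Keep rows where that is false.

3 | Sol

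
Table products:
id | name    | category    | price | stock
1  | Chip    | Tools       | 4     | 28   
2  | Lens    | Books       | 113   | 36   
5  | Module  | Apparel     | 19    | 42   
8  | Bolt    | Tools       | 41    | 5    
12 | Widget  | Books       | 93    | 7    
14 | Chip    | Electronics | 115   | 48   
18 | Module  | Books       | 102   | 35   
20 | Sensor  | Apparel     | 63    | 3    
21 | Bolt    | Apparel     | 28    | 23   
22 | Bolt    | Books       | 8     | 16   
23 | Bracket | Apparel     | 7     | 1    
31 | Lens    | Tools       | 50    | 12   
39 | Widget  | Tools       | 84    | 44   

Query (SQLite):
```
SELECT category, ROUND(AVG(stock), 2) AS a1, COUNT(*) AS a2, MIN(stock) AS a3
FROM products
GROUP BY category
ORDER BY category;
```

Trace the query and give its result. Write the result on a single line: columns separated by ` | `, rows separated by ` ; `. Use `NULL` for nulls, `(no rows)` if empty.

Apparel | 17.25 | 4 | 1 ; Books | 23.5 | 4 | 7 ; Electronics | 48 | 1 | 48 ; Tools | 22.25 | 4 | 5

Group products by category.
Per group compute: ROUND(AVG(stock), 2), COUNT(*), MIN(stock).
  Apparel: ids {5, 20, 21, 23} → ROUND(AVG(stock), 2)=17.25, COUNT(*)=4, MIN(stock)=1
  Books: ids {2, 12, 18, 22} → ROUND(AVG(stock), 2)=23.5, COUNT(*)=4, MIN(stock)=7
  Electronics: ids {14} → ROUND(AVG(stock), 2)=48, COUNT(*)=1, MIN(stock)=48
  Tools: ids {1, 8, 31, 39} → ROUND(AVG(stock), 2)=22.25, COUNT(*)=4, MIN(stock)=5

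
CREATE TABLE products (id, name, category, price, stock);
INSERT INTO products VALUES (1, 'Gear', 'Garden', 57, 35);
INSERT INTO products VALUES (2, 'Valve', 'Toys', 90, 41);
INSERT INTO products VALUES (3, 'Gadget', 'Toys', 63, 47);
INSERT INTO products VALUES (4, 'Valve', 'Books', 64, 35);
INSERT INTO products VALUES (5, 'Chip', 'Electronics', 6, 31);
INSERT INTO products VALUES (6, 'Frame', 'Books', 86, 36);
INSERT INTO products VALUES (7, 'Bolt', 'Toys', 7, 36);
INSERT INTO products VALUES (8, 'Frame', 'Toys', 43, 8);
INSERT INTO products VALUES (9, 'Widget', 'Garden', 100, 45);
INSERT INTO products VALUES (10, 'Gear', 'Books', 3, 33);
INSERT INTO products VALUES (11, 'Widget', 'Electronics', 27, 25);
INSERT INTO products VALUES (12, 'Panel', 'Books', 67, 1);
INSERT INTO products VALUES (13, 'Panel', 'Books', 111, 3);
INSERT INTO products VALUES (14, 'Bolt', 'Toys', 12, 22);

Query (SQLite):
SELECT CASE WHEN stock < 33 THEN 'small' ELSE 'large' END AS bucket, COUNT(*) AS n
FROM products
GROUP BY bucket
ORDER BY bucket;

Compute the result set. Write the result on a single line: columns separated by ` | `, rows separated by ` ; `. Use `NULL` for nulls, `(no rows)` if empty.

large | 8 ; small | 6

Bucket rows by stock < 33 → 'small' else 'large'; count each bucket.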